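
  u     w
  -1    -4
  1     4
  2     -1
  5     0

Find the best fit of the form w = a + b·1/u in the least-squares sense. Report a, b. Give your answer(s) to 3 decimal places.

a = -0.870, b = 3.541

Normal-equation sums: Σ1 = 4, Σ1/u = 7/10, Σ1/u·1/u = 229/100.
Moment sums: Σw = -1, Σ1/u·w = 15/2.
Δ = 4·(229/100) − (7/10)² = 867/100.
a = ((-1)·(229/100) − (7/10)·(15/2))/(867/100) = -754/867; b = (4·(15/2) − (7/10)·(-1))/(867/100) = 3070/867.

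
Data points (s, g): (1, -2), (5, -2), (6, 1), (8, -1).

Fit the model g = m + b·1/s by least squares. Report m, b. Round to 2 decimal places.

m = -0.39, b = -1.64

The normal system XᵀX·[m, b]ᵀ = Xᵀg is [[4, 179/120]; [179/120, 15601/14400]]·[m, b]ᵀ = [-4, -283/120]ᵀ.
Determinant 4·(15601/14400) − (179/120)² = 10121/4800.
m = ((-4)·(15601/14400) − (179/120)·(-283/120))/(10121/4800) = -11747/30363; b = (4·(-283/120) − (179/120)·(-4))/(10121/4800) = -16640/10121.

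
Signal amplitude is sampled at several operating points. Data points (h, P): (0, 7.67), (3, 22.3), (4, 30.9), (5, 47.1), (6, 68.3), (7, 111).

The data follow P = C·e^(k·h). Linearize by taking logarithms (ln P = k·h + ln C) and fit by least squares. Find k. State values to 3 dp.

k = 0.377

Taking logs, ln P = k·h + ln C, so regress ln P on h.
Over the data: Σh = 25.0000, Σ(h)² = 135.0000, Σln P = 21.3584, Σh·ln P = 100.6083.
Normal system: [[135.0000, 25.0000]; [25.0000, 6]]·[k, ln C]ᵀ = [100.6083, 21.3584]ᵀ.
Δ = 135.0000·6 − (25.0000)² = 185.0000; k = (100.6083·6 − 25.0000·21.3584)/185.0000 = 0.37671, ln C = (135.0000·21.3584 − 25.0000·100.6083)/185.0000 = 1.99012.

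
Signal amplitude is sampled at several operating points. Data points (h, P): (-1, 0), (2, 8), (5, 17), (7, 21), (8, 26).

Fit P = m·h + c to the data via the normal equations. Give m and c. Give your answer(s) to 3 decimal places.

m = 2.803, c = 2.628

Entries of XᵀX: Σh·h = 143, Σh = 21, Σ1 = 5.
For XᵀP: Σh·P = 456, ΣP = 72.
Determinant 143·5 − 21² = 274.
m = (456·5 − 21·72)/274 = 384/137; c = (143·72 − 21·456)/274 = 360/137.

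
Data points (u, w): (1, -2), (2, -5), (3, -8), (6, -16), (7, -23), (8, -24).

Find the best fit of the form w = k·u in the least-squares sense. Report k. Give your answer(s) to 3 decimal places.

With design matrix A, AᵀA = [[163]] and Aᵀw = [-485]ᵀ.
Hence k = -485 / 163 ≈ -2.97546.

k = -2.975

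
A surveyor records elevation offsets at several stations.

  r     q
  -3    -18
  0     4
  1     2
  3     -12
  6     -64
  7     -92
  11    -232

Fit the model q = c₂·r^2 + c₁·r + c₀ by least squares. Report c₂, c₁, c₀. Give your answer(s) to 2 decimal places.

Sums needed: Σr^2·r^2 = 18501, Σr^2·r = 1891, Σr^2 = 225, Σr·r = 225, Σr = 25, Σ1 = 7.
For Xᵀq: Σr^2·q = -35152, Σr·q = -3560, Σq = -412.
So XᵀX·[c₂, c₁, c₀]ᵀ = Xᵀq: [[18501, 1891, 225]; [1891, 225, 25]; [225, 25, 7]]·[c₂, c₁, c₀]ᵀ = [-35152, -3560, -412]ᵀ.
Inverting the 3×3 Gram matrix, [c₂, c₁, c₀]ᵀ = [-1228870/606977, 505426/606977, 1969368/606977]ᵀ.

c₂ = -2.02, c₁ = 0.83, c₀ = 3.24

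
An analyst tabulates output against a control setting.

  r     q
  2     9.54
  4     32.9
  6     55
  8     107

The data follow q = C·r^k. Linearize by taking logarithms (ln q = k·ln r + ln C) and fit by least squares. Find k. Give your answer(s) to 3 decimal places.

k = 1.695

Taking logs, ln q = k·ln r + ln C, so regress ln q on ln r.
Σln r = 5.9506, Σ(ln r)² = 9.9367, Σln q = 14.4291, Σln r·ln q = 23.3034.
Equations: 9.9367·k + 5.9506·ln C = 23.3034;  5.9506·k + 4·ln C = 14.4291.
Δ = 9.9367·4 − (5.9506)² = 4.3368; k = (23.3034·4 − 5.9506·14.4291)/4.3368 = 1.69504, ln C = (9.9367·14.4291 − 5.9506·23.3034)/4.3368 = 1.08564.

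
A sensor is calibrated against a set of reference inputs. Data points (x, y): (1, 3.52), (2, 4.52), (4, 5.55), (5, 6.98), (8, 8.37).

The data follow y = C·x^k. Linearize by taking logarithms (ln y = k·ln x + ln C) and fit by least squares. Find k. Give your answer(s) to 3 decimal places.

k = 0.415

Let Y = ln y. Fitting Y = k·ln x + ln C by least squares:
Σln x = 5.7683, Σ(ln x)² = 9.3166, Σln y = 8.5485, Σln x·ln y = 10.9668.
Normal system: [[9.3166, 5.7683]; [5.7683, 5]]·[k, ln C]ᵀ = [10.9668, 8.5485]ᵀ.
Solving (det = 13.3096): k = 0.41500, ln C = 1.23093.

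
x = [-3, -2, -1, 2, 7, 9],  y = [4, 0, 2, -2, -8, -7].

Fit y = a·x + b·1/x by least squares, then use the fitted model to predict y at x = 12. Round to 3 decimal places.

ŷ = -10.907

From the data, Σx·x = 148, Σx·1/x = 6, Σ1/x·1/x = 13049/7938.
And Σx·y = -137, Σ1/x·y = -394/63.
det = 148·(13049/7938) − 6² = 822742/3969.
a = ((-137)·(13049/7938) − 6·(-394/63))/(822742/3969) = -1489849/1645484; b = (148·(-394/63) − 6·(-137))/(822742/3969) = -205569/411371.
At x = 12: ŷ = (-1489849/1645484)·(12) + (-205569/411371)·(1/12) = -17946711/1645484.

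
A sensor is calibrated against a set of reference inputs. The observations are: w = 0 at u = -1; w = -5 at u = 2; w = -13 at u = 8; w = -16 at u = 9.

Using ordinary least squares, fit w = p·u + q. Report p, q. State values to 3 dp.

p = -1.522, q = -1.652

Setting ∂/∂p … = 0 gives: 150·p + 18·q = -258;  18·p + 4·q = -34.
(Σu·u = 150, Σu = 18, Σ1 = 4, Σu·w = -258, Σw = -34.)
Eliminating q: 4·(row 1) − 18·(row 2) gives 276·p = 4·(-258) − 18·(-34) = -420, so p = -35/23.
Then q = ((-34) − 18·(-35/23))/4 = -38/23.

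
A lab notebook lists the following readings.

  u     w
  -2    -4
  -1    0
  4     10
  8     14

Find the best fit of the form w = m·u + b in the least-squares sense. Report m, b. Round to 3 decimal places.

Compute the Gram sums: Σu·u = 85, Σu = 9, Σ1 = 4.
Moment sums: Σu·w = 160, Σw = 20.
So MᵀM·[m, b]ᵀ = Mᵀw: [[85, 9]; [9, 4]]·[m, b]ᵀ = [160, 20]ᵀ.
det = 85·4 − 9² = 259.
m = (160·4 − 9·20)/259 = 460/259; b = (85·20 − 9·160)/259 = 260/259.

m = 1.776, b = 1.004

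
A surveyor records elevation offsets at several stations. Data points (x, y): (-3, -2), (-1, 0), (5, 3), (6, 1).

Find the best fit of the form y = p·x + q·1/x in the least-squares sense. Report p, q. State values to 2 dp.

Setting ∂/∂p … = 0 gives: 71·p + 4·q = 27;  4·p + (1061/900)·q = 43/30.
(Σx·x = 71, Σx·1/x = 4, Σ1/x·1/x = 1061/900, Σx·y = 27, Σ1/x·y = 43/30.)
Δ = 71·(1061/900) − 4² = 60931/900.
p = (27·(1061/900) − 4·(43/30))/(60931/900) = 23487/60931; q = (71·(43/30) − 4·27)/(60931/900) = -5610/60931.

p = 0.39, q = -0.09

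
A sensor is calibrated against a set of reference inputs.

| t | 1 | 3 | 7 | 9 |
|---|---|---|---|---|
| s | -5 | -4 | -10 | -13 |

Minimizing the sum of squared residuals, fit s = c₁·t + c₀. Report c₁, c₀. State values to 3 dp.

c₁ = -1.100, c₀ = -2.500

MᵀM·[c₁, c₀]ᵀ = Mᵀs reads: 140·c₁ + 20·c₀ = -204;  20·c₁ + 4·c₀ = -32.
Eliminating c₀: 4·(row 1) − 20·(row 2) gives 160·c₁ = 4·(-204) − 20·(-32) = -176, so c₁ = -11/10.
Then c₀ = ((-32) − 20·(-11/10))/4 = -5/2.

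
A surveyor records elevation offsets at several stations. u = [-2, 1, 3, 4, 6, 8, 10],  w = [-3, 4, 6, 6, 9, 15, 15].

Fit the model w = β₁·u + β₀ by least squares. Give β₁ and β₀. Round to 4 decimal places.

β₁ = 1.5099, β₀ = 0.9577

Forming AᵀA = [[230, 30]; [30, 7]] and Aᵀw = [376, 52]ᵀ gives AᵀA·[β₁, β₀]ᵀ = Aᵀw.
Determinant 230·7 − 30² = 710.
β₁ = (376·7 − 30·52)/710 = 536/355; β₀ = (230·52 − 30·376)/710 = 68/71.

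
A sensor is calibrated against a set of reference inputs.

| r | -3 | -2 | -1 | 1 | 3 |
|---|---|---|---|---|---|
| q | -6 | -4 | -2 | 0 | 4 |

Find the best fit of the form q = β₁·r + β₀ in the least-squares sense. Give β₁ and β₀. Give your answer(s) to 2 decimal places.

From the data, Σr·r = 24, Σr = -2, Σ1 = 5.
And Σr·q = 40, Σq = -8.
XᵀX·[β₁, β₀]ᵀ = Xᵀq becomes [[24, -2]; [-2, 5]]·[β₁, β₀]ᵀ = [40, -8]ᵀ.
Δ = 24·5 − (-2)² = 116.
β₁ = (40·5 − (-2)·(-8))/116 = 46/29; β₀ = (24·(-8) − (-2)·40)/116 = -28/29.

β₁ = 1.59, β₀ = -0.97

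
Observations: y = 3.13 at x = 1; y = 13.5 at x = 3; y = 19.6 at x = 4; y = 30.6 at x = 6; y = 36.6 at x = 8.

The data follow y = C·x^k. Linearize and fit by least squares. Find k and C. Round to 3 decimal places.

k = 1.213, C = 3.341

With ln yᵢ as the transformed response and ln xᵢ as the regressor:
XᵀX = [[10.6632, 6.3561]; [6.3561, 5]], rhs = [20.6000, 13.7403]ᵀ  (here Σln x = 6.3561, Σ(ln x)² = 10.6632, Σln y = 13.7403, Σln x·ln y = 20.6000).
Solving (det = 12.9161): k = 1.21284, ln C = 1.20627, so C = exp(1.20627) = 3.34099.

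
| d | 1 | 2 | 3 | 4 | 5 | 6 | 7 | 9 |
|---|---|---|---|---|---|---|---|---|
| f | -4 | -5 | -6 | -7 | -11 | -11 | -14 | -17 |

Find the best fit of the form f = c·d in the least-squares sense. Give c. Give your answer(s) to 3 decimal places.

Compute the Gram sums: Σd·d = 221.
For Xᵀf: Σd·f = -432.
Hence c = -432 / 221 ≈ -1.95475.

c = -1.955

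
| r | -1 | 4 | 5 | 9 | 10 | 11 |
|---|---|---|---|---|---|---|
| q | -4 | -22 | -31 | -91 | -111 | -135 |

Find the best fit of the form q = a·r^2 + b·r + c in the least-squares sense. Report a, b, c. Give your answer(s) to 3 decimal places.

With design matrix X, XᵀX = [[32084, 3248, 344]; [3248, 344, 38]; [344, 38, 6]] and Xᵀq = [-35937, -3653, -394]ᵀ.
Inverting the 3×3 Gram matrix, [a, b, c]ᵀ = [-211991/200796, -27899/100398, -113011/33466]ᵀ.

a = -1.056, b = -0.278, c = -3.377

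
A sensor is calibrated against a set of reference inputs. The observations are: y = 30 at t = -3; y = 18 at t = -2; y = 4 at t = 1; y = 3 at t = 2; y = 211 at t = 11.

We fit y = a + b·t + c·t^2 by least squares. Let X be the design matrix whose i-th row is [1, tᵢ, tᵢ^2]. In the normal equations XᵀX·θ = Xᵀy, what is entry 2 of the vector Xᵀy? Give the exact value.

2205

Entry 2 ↔ basis t, so (Xᵀy)_{2} = Σᵢ (t)·yᵢ = (-3)·(30) + (-2)·(18) + (1)·(4) + (2)·(3) + (11)·(211) = 2205.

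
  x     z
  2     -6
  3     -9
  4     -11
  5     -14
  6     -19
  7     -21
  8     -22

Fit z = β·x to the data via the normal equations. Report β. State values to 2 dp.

β = -2.91

Compute the Gram sums: Σx·x = 203.
Right-hand side: Σx·z = -590.
Normal equations: [[203]]·[β]ᵀ = [-590]ᵀ.
Hence β = -590 / 203 ≈ -2.9064.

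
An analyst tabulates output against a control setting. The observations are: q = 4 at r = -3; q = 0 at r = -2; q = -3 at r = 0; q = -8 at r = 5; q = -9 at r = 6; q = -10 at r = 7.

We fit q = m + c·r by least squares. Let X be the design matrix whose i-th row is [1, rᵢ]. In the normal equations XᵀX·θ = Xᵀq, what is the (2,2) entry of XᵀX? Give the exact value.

123

Row 2 ↔ basis r, column 2 ↔ basis r, so (XᵀX)_{2,2} = Σᵢ (r)·(r) = (-3)·(-3) + (-2)·(-2) + (0)·(0) + (5)·(5) + (6)·(6) + (7)·(7) = 123.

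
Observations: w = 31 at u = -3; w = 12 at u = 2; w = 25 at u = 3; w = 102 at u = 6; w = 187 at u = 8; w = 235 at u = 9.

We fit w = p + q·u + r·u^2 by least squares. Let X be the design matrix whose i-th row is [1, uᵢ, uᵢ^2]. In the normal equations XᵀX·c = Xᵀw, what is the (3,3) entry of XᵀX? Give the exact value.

Row 3 ↔ basis u^2, column 3 ↔ basis u^2, so (XᵀX)_{3,3} = Σᵢ (u^2)·(u^2) = (9)·(9) + (4)·(4) + (9)·(9) + (36)·(36) + (64)·(64) + (81)·(81) = 12131.

12131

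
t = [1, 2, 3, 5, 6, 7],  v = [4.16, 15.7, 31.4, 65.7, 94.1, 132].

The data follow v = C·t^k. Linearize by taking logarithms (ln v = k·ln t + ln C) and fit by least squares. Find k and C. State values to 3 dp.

With ln vᵢ as the transformed response and ln tᵢ as the regressor:
Over the data: Σln t = 7.1389, Σ(ln t)² = 11.2747, Σln v = 21.2382, Σln t·ln v = 30.0749.
Normal system: [[11.2747, 7.1389]; [7.1389, 6]]·[k, ln C]ᵀ = [30.0749, 21.2382]ᵀ.
Solving (det = 16.6845): k = 1.72811, ln C = 1.48359, so C = exp(1.48359) = 4.40873.

k = 1.728, C = 4.409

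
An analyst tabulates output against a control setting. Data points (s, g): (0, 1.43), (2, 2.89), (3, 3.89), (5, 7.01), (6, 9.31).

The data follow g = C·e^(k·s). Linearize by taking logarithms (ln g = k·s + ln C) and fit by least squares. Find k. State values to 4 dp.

Taking logs, ln g = k·s + ln C, so regress ln g on s.
Over the data: Σs = 16.0000, Σ(s)² = 74.0000, Σln g = 6.9558, Σs·ln g = 29.3210.
Normal system: [[74.0000, 16.0000]; [16.0000, 5]]·[k, ln C]ᵀ = [29.3210, 6.9558]ᵀ.
Δ = 74.0000·5 − (16.0000)² = 114.0000; k = (29.3210·5 − 16.0000·6.9558)/114.0000 = 0.30976, ln C = (74.0000·6.9558 − 16.0000·29.3210)/114.0000 = 0.39992.

k = 0.3098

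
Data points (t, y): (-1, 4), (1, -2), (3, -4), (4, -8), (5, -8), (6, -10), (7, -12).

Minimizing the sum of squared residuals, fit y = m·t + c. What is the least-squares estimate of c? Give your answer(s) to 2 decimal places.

Sums needed: Σt·t = 137, Σt = 25, Σ1 = 7.
Moment sums: Σt·y = -234, Σy = -40.
MᵀM·[m, c]ᵀ = Mᵀy becomes [[137, 25]; [25, 7]]·[m, c]ᵀ = [-234, -40]ᵀ.
Eliminating c: 7·(row 1) − 25·(row 2) gives 334·m = 7·(-234) − 25·(-40) = -638, so m = -319/167.
Then c = ((-40) − 25·(-319/167))/7 = 185/167.

c = 1.11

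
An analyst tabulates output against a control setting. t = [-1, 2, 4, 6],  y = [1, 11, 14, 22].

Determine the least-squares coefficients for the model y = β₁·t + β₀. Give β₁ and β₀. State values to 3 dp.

β₁ = 2.879, β₀ = 4.084

Normal-equation sums: Σt·t = 57, Σt = 11, Σ1 = 4.
For Mᵀy: Σt·y = 209, Σy = 48.
So MᵀM·[β₁, β₀]ᵀ = Mᵀy: [[57, 11]; [11, 4]]·[β₁, β₀]ᵀ = [209, 48]ᵀ.
det = 57·4 − 11² = 107.
β₁ = (209·4 − 11·48)/107 = 308/107; β₀ = (57·48 − 11·209)/107 = 437/107.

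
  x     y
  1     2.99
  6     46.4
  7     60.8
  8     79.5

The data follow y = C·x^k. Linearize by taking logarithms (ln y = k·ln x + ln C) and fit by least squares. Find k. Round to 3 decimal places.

Linearized form: ln y = k·ln x + ln C. From the 4 transformed points,
Σln x = 5.8171, Σ(ln x)² = 11.3210, Σln y = 13.4159, Σln x·ln y = 23.9676.
Normal system: [[11.3210, 5.8171]; [5.8171, 4]]·[k, ln C]ᵀ = [23.9676, 13.4159]ᵀ.
Slope k = (n·Σln x·ln y − Σln x·Σln y)/(n·Σ(ln x)² − (Σln x)²) = (4·23.9676 − 5.8171·13.4159)/11.4454 = 1.55772; ln C = (Σln y − k·Σln x)/n = 1.08863.

k = 1.558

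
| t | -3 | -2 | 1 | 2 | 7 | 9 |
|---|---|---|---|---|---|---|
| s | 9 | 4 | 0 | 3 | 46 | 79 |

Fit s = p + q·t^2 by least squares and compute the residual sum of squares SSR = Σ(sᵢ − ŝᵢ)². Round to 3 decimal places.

From the data, Σ1 = 6, Σt^2 = 148, Σt^2·t^2 = 9076.
And Σs = 141, Σt^2·s = 8762.
So MᵀM·[p, q]ᵀ = Mᵀs: [[6, 148]; [148, 9076]]·[p, q]ᵀ = [141, 8762]ᵀ.
det = 6·9076 − 148² = 32552.
p = (141·9076 − 148·8762)/32552 = -4265/8138; q = (6·8762 − 148·141)/32552 = 3963/4069.
Residuals: 6173/8138, 5113/8138, -3661/8138, -3025/8138, -9761/8138, 397/626; SSR = 25647/8138.

SSR = 3.152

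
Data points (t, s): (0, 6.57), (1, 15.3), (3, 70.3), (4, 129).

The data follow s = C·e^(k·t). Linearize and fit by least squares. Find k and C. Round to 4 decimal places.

k = 0.7480, C = 6.9229

Taking logs, ln s = k·t + ln C, so regress ln s on t.
XᵀX = [[26.0000, 8.0000]; [8.0000, 4]], rhs = [34.9254, 13.7230]ᵀ  (here Σt = 8.0000, Σ(t)² = 26.0000, Σln s = 13.7230, Σt·ln s = 34.9254).
Slope k = (n·Σt·ln s − Σt·Σln s)/(n·Σ(t)² − (Σt)²) = (4·34.9254 − 8.0000·13.7230)/40.0000 = 0.74795; ln C = (Σln s − k·Σt)/n = 1.93483, so C = exp(1.93483) = 6.92290.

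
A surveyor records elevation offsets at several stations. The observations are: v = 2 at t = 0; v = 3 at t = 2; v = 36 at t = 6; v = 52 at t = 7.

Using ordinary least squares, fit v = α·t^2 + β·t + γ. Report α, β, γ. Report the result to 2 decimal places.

α = 1.36, β = -2.42, γ = 2.13

Setting ∂/∂α … = 0 gives: 3713·α + 567·β + 89·γ = 3856;  567·α + 89·β + 15·γ = 586;  89·α + 15·β + 4·γ = 93.
(Σt^2·t^2 = 3713, Σt^2·t = 567, Σt^2 = 89, Σt·t = 89, Σt = 15, Σ1 = 4, Σt^2·v = 3856, Σt·v = 586, Σv = 93.)
Inverting the 3×3 Gram matrix, [α, β, γ]ᵀ = [6355/4684, -11329/4684, 2497/1171]ᵀ.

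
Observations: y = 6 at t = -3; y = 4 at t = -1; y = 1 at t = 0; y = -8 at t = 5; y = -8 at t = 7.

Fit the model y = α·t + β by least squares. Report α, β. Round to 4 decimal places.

MᵀM·[α, β]ᵀ = Mᵀy reads: 84·α + 8·β = -118;  8·α + 5·β = -5.
Eliminating β: 5·(row 1) − 8·(row 2) gives 356·α = 5·(-118) − 8·(-5) = -550, so α = -275/178.
Then β = ((-5) − 8·(-275/178))/5 = 131/89.

α = -1.5449, β = 1.4719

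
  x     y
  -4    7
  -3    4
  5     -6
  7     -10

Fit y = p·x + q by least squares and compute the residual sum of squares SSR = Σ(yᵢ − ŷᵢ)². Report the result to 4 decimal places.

SSR = 1.8760

Sums needed: Σx·x = 99, Σx = 5, Σ1 = 4.
Moment sums: Σx·y = -140, Σy = -5.
det = 99·4 − 5² = 371.
p = ((-140)·4 − 5·(-5))/371 = -535/371; q = (99·(-5) − 5·(-140))/371 = 205/371.
Residuals: 36/53, -326/371, 244/371, -170/371; SSR = 696/371.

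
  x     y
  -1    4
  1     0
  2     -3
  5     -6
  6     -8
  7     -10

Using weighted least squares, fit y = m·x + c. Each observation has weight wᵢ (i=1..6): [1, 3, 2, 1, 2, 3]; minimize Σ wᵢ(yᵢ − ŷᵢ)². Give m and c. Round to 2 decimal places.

m = -1.63, c = 1.46

The normal system MᵀWM·[m, c]ᵀ = MᵀWy is [[256, 44]; [44, 12]]·[m, c]ᵀ = [-352, -54]ᵀ.
Eliminating c: 12·(row 1) − 44·(row 2) gives 1136·m = 12·(-352) − 44·(-54) = -1848, so m = -231/142.
Then c = ((-54) − 44·(-231/142))/12 = 104/71.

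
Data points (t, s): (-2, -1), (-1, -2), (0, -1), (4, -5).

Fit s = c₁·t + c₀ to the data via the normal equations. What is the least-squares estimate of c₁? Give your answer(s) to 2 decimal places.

c₁ = -0.66

With design matrix X, XᵀX = [[21, 1]; [1, 4]] and Xᵀs = [-16, -9]ᵀ.
Determinant 21·4 − 1² = 83.
c₁ = ((-16)·4 − 1·(-9))/83 = -55/83; c₀ = (21·(-9) − 1·(-16))/83 = -173/83.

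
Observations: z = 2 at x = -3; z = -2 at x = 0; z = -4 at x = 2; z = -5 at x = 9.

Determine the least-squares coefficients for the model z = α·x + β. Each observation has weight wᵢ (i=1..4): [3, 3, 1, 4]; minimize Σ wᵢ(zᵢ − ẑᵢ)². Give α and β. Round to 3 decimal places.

Setting ∂/∂α … = 0 gives: 355·α + 29·β = -206;  29·α + 11·β = -24.
Determinant 355·11 − 29² = 3064.
α = ((-206)·11 − 29·(-24))/3064 = -785/1532; β = (355·(-24) − 29·(-206))/3064 = -1273/1532.

α = -0.512, β = -0.831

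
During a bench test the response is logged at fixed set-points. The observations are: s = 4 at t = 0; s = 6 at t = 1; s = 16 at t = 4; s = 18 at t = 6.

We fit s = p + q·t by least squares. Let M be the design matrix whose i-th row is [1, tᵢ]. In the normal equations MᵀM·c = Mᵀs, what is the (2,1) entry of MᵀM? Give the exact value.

11

Row 2 ↔ basis t, column 1 ↔ basis 1, so (MᵀM)_{2,1} = Σᵢ t = (0)·(1) + (1)·(1) + (4)·(1) + (6)·(1) = 11.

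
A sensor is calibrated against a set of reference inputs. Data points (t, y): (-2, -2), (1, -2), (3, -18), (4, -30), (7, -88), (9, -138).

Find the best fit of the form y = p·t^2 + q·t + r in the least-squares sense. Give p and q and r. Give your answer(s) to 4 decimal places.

p = -1.5315, q = -1.7487, r = 0.9187

Forming AᵀA = [[9316, 1156, 160]; [1156, 160, 22]; [160, 22, 6]] and Aᵀy = [-16142, -2030, -278]ᵀ gives AᵀA·[p, q, r]ᵀ = Aᵀy.
Solving the 3×3 system (Gaussian elimination) gives p = -4181/2730, q = -341/195, r = 418/455.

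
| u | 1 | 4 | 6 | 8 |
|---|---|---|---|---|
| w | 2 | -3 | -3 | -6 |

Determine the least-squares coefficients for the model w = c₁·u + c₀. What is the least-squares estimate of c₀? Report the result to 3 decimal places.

c₀ = 2.561

Entries of AᵀA: Σu·u = 117, Σu = 19, Σ1 = 4.
Moment sums: Σu·w = -76, Σw = -10.
Normal equations: [[117, 19]; [19, 4]]·[c₁, c₀]ᵀ = [-76, -10]ᵀ.
Determinant 117·4 − 19² = 107.
c₁ = ((-76)·4 − 19·(-10))/107 = -114/107; c₀ = (117·(-10) − 19·(-76))/107 = 274/107.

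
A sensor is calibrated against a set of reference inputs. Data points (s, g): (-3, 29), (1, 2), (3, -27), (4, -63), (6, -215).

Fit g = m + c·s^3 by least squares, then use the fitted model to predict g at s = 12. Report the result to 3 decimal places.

From the data, Σ1 = 5, Σs^3 = 281, Σs^3·s^3 = 52211.
And Σg = -274, Σs^3·g = -51982.
XᵀX·[m, c]ᵀ = Xᵀg becomes [[5, 281]; [281, 52211]]·[m, c]ᵀ = [-274, -51982]ᵀ.
Δ = 5·52211 − 281² = 182094.
m = ((-274)·52211 − 281·(-51982))/182094 = 50188/30349; c = (5·(-51982) − 281·(-274))/182094 = -30486/30349.
At s = 12: ĝ = (50188/30349)·(1) + (-30486/30349)·(1728) = -52629620/30349.

ĝ = -1734.147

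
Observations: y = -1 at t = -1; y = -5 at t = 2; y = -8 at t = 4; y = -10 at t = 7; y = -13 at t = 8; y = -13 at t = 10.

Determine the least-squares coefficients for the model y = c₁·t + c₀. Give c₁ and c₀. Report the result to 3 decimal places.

c₁ = -1.131, c₀ = -2.679

Forming MᵀM = [[234, 30]; [30, 6]] and Mᵀy = [-345, -50]ᵀ gives MᵀM·[c₁, c₀]ᵀ = Mᵀy.
Determinant 234·6 − 30² = 504.
c₁ = ((-345)·6 − 30·(-50))/504 = -95/84; c₀ = (234·(-50) − 30·(-345))/504 = -75/28.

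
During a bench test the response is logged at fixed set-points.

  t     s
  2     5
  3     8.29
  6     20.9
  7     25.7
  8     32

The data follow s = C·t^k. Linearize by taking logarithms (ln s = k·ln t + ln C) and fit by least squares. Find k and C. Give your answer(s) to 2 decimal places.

Taking logs, ln s = k·ln t + ln C, so regress ln s on ln t.
Sums: Σln t = 7.6089, Σ(ln t)² = 13.0084, Σln s = 13.4765, Σln t·ln s = 22.4099.
Normal system: [[13.0084, 7.6089]; [7.6089, 5]]·[k, ln C]ᵀ = [22.4099, 13.4765]ᵀ.
Solving (det = 7.1473): k = 1.33038, ln C = 0.67075, so C = exp(0.67075) = 1.95570.

k = 1.33, C = 1.96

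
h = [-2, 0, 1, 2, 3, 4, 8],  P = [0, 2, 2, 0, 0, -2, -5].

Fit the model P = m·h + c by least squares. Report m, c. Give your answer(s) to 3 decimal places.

With design matrix M, MᵀM = [[98, 16]; [16, 7]] and MᵀP = [-46, -3]ᵀ.
Eliminating c: 7·(row 1) − 16·(row 2) gives 430·m = 7·(-46) − 16·(-3) = -274, so m = -137/215.
Then c = ((-3) − 16·(-137/215))/7 = 221/215.

m = -0.637, c = 1.028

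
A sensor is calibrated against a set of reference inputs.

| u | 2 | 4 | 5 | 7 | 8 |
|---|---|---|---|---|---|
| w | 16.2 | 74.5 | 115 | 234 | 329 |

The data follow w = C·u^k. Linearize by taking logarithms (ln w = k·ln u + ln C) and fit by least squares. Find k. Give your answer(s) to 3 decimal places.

k = 2.151

Taking logs, ln w = k·ln u + ln C, so regress ln w on ln u.
AᵀA = [[13.1032, 7.7142]; [7.7142, 5]], rhs = [38.2113, 23.0921]ᵀ  (here Σln u = 7.7142, Σ(ln u)² = 13.1032, Σln w = 23.0921, Σln u·ln w = 38.2113).
Slope k = (n·Σln u·ln w − Σln u·Σln w)/(n·Σ(ln u)² − (Σln u)²) = (5·38.2113 − 7.7142·23.0921)/6.0066 = 2.15068; ln C = (Σln w − k·Σln u)/n = 1.30026.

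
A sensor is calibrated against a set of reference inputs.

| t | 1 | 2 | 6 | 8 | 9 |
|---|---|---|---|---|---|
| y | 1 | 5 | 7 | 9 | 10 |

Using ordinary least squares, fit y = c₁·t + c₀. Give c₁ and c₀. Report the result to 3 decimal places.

c₁ = 0.957, c₀ = 1.425

From the data, Σt·t = 186, Σt = 26, Σ1 = 5.
Right-hand side: Σt·y = 215, Σy = 32.
Eliminating c₀: 5·(row 1) − 26·(row 2) gives 254·c₁ = 5·215 − 26·32 = 243, so c₁ = 243/254.
Then c₀ = (32 − 26·(243/254))/5 = 181/127.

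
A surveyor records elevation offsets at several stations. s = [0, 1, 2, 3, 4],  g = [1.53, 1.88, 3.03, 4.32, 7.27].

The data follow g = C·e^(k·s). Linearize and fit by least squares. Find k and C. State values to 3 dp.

k = 0.395, C = 1.395

Let Y = ln g. Fitting Y = k·s + ln C by least squares:
Σs = 10.0000, Σ(s)² = 30.0000, Σln g = 5.6121, Σs·ln g = 15.1732.
Equations: 30.0000·k + 10.0000·ln C = 15.1732;  10.0000·k + 5·ln C = 5.6121.
Δ = 30.0000·5 − (10.0000)² = 50.0000; k = (15.1732·5 − 10.0000·5.6121)/50.0000 = 0.39490, ln C = (30.0000·5.6121 − 10.0000·15.1732)/50.0000 = 0.33263, so C = exp(0.33263) = 1.39463.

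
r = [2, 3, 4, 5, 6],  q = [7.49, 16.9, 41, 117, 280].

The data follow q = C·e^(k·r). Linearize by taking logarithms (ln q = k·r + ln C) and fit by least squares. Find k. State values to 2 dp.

k = 0.92

With ln qᵢ as the transformed response and rᵢ as the regressor:
Σr = 20.0000, Σ(r)² = 90.0000, Σln q = 18.9514, Σr·ln q = 84.9830.
Normal system: [[90.0000, 20.0000]; [20.0000, 5]]·[k, ln C]ᵀ = [84.9830, 18.9514]ᵀ.
Solving (det = 50.0000): k = 0.91773, ln C = 0.11936.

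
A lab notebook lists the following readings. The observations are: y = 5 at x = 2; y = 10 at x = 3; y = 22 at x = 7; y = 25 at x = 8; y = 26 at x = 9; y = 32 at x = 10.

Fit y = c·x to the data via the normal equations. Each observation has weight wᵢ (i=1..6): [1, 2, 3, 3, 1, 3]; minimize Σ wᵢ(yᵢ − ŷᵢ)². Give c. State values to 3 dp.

AᵀWA·[c]ᵀ = AᵀWy reads: 742·c = 2326.
Hence c = 2326 / 742 ≈ 3.13477.

c = 3.135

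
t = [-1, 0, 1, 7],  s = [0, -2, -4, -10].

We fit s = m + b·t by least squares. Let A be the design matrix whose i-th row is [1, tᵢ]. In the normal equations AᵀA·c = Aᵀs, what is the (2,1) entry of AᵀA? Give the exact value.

7

Row 2 ↔ basis t, column 1 ↔ basis 1, so (AᵀA)_{2,1} = Σᵢ t = (-1)·(1) + (0)·(1) + (1)·(1) + (7)·(1) = 7.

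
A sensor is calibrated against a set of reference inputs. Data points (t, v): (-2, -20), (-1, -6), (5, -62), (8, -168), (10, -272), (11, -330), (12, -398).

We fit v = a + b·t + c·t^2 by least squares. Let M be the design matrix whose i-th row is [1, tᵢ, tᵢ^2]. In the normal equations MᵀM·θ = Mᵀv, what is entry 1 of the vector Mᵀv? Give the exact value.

-1256

Entry 1 ↔ basis 1, so (Mᵀv)_{1} = Σᵢ vᵢ = (1)·(-20) + (1)·(-6) + (1)·(-62) + (1)·(-168) + (1)·(-272) + (1)·(-330) + (1)·(-398) = -1256.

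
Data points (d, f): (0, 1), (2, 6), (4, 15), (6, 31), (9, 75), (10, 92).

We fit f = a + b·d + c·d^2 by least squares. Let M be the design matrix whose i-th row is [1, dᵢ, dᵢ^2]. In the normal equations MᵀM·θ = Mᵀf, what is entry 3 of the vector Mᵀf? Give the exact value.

16655

Entry 3 ↔ basis d^2, so (Mᵀf)_{3} = Σᵢ (d^2)·fᵢ = (0)·(1) + (4)·(6) + (16)·(15) + (36)·(31) + (81)·(75) + (100)·(92) = 16655.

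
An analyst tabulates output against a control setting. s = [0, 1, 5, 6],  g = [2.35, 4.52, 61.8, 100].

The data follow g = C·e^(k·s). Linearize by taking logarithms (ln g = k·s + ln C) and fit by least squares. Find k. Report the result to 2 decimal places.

Linearized form: ln g = k·s + ln C. From the 4 transformed points,
XᵀX = [[62.0000, 12.0000]; [12.0000, 4]], rhs = [49.7590, 11.0920]ᵀ  (here Σs = 12.0000, Σ(s)² = 62.0000, Σln g = 11.0920, Σs·ln g = 49.7590).
Δ = 62.0000·4 − (12.0000)² = 104.0000; k = (49.7590·4 − 12.0000·11.0920)/104.0000 = 0.63396, ln C = (62.0000·11.0920 − 12.0000·49.7590)/104.0000 = 0.87111.

k = 0.63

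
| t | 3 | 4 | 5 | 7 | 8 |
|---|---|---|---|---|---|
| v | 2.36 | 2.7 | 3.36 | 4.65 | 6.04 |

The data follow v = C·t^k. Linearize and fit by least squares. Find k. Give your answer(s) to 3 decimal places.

Linearized form: ln v = k·ln t + ln C. From the 5 transformed points,
AᵀA = [[13.8297, 8.1197]; [8.1197, 5]], rhs = [11.0011, 6.3991]ᵀ  (here Σln t = 8.1197, Σ(ln t)² = 13.8297, Σln v = 6.3991, Σln t·ln v = 11.0011).
Δ = 13.8297·5 − (8.1197)² = 3.2190; k = (11.0011·5 − 8.1197·6.3991)/3.2190 = 0.94642, ln C = (13.8297·6.3991 − 8.1197·11.0011)/3.2190 = -0.25711.

k = 0.946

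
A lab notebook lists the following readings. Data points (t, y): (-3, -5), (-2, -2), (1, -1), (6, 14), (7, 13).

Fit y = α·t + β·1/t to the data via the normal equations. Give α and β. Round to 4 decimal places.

α = 2.1193, β = -3.3631

From the data, Σt·t = 99, Σt·1/t = 5, Σ1/t·1/t = 1243/882.
Right-hand side: Σt·y = 193, Σ1/t·y = 41/7.
Eliminating β: (1243/882)·(row 1) − 5·(row 2) gives (11223/98)·α = (1243/882)·193 − 5·(41/7) = 214069/882, so α = 214069/101007.
Then β = ((41/7) − 5·(214069/101007))/(1243/882) = -37744/11223.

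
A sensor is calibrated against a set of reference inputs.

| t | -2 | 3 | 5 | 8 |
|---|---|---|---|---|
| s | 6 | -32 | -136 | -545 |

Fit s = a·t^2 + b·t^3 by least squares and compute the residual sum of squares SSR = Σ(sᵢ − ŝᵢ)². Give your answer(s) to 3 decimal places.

SSR = 1.906

Normal-equation sums: Σt^2·t^2 = 4818, Σt^2·t^3 = 36104, Σt^3·t^3 = 278562.
Moment sums: Σt^2·s = -38544, Σt^3·s = -296952.
So AᵀA·[a, b]ᵀ = Aᵀs: [[4818, 36104]; [36104, 278562]]·[a, b]ᵀ = [-38544, -296952]ᵀ.
Δ = 4818·278562 − 36104² = 38612900.
a = ((-38544)·278562 − 36104·(-296952))/38612900 = -786936/1930645; b = (4818·(-296952) − 36104·(-38544))/38612900 = -1956108/1930645.
Residuals: -183450/386129, -376660/386129, 323836/386129, -62065/386129; SSR = 736149/386129.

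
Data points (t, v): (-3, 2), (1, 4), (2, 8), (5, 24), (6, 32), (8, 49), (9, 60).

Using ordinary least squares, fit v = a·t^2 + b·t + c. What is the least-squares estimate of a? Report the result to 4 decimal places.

a = 0.5201

Sums needed: Σt^2·t^2 = 12676, Σt^2·t = 1564, Σt^2 = 220, Σt·t = 220, Σt = 28, Σ1 = 7.
And Σt^2·v = 9802, Σt·v = 1258, Σv = 179.
AᵀA·[a, b, c]ᵀ = Aᵀv becomes [[12676, 1564, 220]; [1564, 220, 28]; [220, 28, 7]]·[a, b, c]ᵀ = [9802, 1258, 179]ᵀ.
Inverting the 3×3 Gram matrix, [a, b, c]ᵀ = [1952/3753, 38831/22518, 26201/11259]ᵀ.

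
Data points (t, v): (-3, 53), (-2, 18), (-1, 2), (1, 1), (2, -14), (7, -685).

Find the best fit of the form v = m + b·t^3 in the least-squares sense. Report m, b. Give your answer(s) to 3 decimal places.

m = 1.164, b = -2.000

From the data, Σ1 = 6, Σt^3 = 316, Σt^3·t^3 = 118508.
For Aᵀv: Σv = -625, Σt^3·v = -236643.
Determinant 6·118508 − 316² = 611192.
m = ((-625)·118508 − 316·(-236643))/611192 = 88961/76399; b = (6·(-236643) − 316·(-625))/611192 = -611179/305596.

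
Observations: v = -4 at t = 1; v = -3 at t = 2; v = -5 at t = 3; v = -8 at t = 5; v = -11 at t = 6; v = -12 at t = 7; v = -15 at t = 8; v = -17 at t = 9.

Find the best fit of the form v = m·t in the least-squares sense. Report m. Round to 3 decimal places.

m = -1.814

Compute the Gram sums: Σt·t = 269.
Moment sums: Σt·v = -488.
So AᵀA·[m]ᵀ = Aᵀv: [[269]]·[m]ᵀ = [-488]ᵀ.
m = (-488)/269 = -1.81413.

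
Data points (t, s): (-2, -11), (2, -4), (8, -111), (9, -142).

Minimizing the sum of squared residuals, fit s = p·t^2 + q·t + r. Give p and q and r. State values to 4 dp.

p = -1.9499, q = 1.7203, r = 0.2731

Entries of XᵀX: Σt^2·t^2 = 10689, Σt^2·t = 1241, Σt^2 = 153, Σt·t = 153, Σt = 17, Σ1 = 4.
And Σt^2·s = -18666, Σt·s = -2152, Σs = -268.
XᵀX·[p, q, r]ᵀ = Xᵀs becomes [[10689, 1241, 153]; [1241, 153, 17]; [153, 17, 4]]·[p, q, r]ᵀ = [-18666, -2152, -268]ᵀ.
Row-reducing yields p = -9539/4892, q = 143067/83164, r = 334/1223.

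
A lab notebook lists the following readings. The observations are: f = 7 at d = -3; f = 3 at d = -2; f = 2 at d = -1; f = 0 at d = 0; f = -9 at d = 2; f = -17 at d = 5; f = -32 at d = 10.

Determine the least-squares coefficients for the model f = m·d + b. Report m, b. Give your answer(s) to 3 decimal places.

Sums needed: Σd·d = 143, Σd = 11, Σ1 = 7.
And Σd·f = -452, Σf = -46.
Normal equations: [[143, 11]; [11, 7]]·[m, b]ᵀ = [-452, -46]ᵀ.
Eliminating b: 7·(row 1) − 11·(row 2) gives 880·m = 7·(-452) − 11·(-46) = -2658, so m = -1329/440.
Then b = ((-46) − 11·(-1329/440))/7 = -73/40.

m = -3.020, b = -1.825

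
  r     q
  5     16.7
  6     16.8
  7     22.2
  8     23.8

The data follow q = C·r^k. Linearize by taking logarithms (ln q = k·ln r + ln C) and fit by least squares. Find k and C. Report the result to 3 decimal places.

With ln qᵢ as the transformed response and ln rᵢ as the regressor:
XᵀX = [[13.9113, 7.4265]; [7.4265, 4]], rhs = [22.2101, 11.9066]ᵀ  (here Σln r = 7.4265, Σ(ln r)² = 13.9113, Σln q = 11.9066, Σln r·ln q = 22.2101).
Slope k = (n·Σln r·ln q − Σln r·Σln q)/(n·Σ(ln r)² − (Σln r)²) = (4·22.2101 − 7.4265·11.9066)/0.4917 = 0.84571; ln C = (Σln q − k·Σln r)/n = 1.40646, so C = exp(1.40646) = 4.08149.

k = 0.846, C = 4.081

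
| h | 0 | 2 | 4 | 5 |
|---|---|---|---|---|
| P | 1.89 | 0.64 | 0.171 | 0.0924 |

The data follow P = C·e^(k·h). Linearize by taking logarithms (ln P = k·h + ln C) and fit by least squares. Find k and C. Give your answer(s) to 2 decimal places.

k = -0.61, C = 1.98

Linearized form: ln P = k·h + ln C. From the 4 transformed points,
Σh = 11.0000, Σ(h)² = 45.0000, Σln P = -3.9574, Σh·ln P = -19.8651.
Equations: 45.0000·k + 11.0000·ln C = -19.8651;  11.0000·k + 4·ln C = -3.9574.
Solving (det = 59.0000): k = -0.60896, ln C = 0.68528, so C = exp(0.68528) = 1.98433.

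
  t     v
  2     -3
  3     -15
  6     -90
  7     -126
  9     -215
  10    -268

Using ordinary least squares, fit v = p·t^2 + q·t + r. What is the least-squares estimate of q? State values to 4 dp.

From the data, Σt^2·t^2 = 20355, Σt^2·t = 2323, Σt^2 = 279, Σt·t = 279, Σt = 37, Σ1 = 6.
Moment sums: Σt^2·v = -53776, Σt·v = -6088, Σv = -717.
So MᵀM·[p, q, r]ᵀ = Mᵀv: [[20355, 2323, 279]; [2323, 279, 37]; [279, 37, 6]]·[p, q, r]ᵀ = [-53776, -6088, -717]ᵀ.
Inverting the 3×3 Gram matrix, [p, q, r]ᵀ = [-20843/7332, 11119/12220, 129713/18330]ᵀ.

q = 0.9099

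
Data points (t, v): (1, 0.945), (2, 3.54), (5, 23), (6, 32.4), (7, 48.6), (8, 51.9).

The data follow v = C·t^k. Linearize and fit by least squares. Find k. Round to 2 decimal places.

k = 1.98

With ln vᵢ as the transformed response and ln tᵢ as the regressor:
XᵀX = [[14.3918, 8.1197]; [8.1197, 6]], rhs = [27.9242, 15.6542]ᵀ  (here Σln t = 8.1197, Σ(ln t)² = 14.3918, Σln v = 15.6542, Σln t·ln v = 27.9242).
Δ = 14.3918·6 − (8.1197)² = 20.4213; k = (27.9242·6 − 8.1197·15.6542)/20.4213 = 1.98020, ln C = (14.3918·15.6542 − 8.1197·27.9242)/20.4213 = -0.07075.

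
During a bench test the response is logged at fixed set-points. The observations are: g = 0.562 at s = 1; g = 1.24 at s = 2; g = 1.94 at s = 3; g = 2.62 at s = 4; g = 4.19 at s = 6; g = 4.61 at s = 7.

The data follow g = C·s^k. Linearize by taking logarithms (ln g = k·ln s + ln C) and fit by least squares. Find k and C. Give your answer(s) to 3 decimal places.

k = 1.094, C = 0.573

With ln gᵢ as the transformed response and ln sᵢ as the regressor:
Sums: Σln s = 6.9157, Σ(ln s)² = 10.6062, Σln g = 4.2256, Σln s·ln g = 7.7532.
Normal system: [[10.6062, 6.9157]; [6.9157, 6]]·[k, ln C]ᵀ = [7.7532, 4.2256]ᵀ.
Δ = 10.6062·6 − (6.9157)² = 15.8099; k = (7.7532·6 − 6.9157·4.2256)/15.8099 = 1.09400, ln C = (10.6062·4.2256 − 6.9157·7.7532)/15.8099 = -0.55669, so C = exp(-0.55669) = 0.57310.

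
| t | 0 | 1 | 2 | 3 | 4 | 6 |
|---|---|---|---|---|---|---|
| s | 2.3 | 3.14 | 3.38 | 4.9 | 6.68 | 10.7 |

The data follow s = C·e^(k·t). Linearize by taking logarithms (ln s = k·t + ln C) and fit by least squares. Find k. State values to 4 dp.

Linearized form: ln s = k·t + ln C. From the 6 transformed points,
Σt = 16.0000, Σ(t)² = 66.0000, Σln s = 9.0536, Σt·ln s = 30.1656.
Equations: 66.0000·k + 16.0000·ln C = 30.1656;  16.0000·k + 6·ln C = 9.0536.
Solving (det = 140.0000): k = 0.25811, ln C = 0.82063.

k = 0.2581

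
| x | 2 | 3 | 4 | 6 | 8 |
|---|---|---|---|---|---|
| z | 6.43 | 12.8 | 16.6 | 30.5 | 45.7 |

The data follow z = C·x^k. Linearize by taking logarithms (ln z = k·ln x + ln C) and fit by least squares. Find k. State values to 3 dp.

k = 1.386

With ln zᵢ as the transformed response and ln xᵢ as the regressor:
Sums: Σln x = 7.0493, Σ(ln x)² = 11.1437, Σln z = 14.4596, Σln x·ln z = 22.0570.
Normal system: [[11.1437, 7.0493]; [7.0493, 5]]·[k, ln C]ᵀ = [22.0570, 14.4596]ᵀ.
Solving (det = 6.0265): k = 1.38644, ln C = 0.93726.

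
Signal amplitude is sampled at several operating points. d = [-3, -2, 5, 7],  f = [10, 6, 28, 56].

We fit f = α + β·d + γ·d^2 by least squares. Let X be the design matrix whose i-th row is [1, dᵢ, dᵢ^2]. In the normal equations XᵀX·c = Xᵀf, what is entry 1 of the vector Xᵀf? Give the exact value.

Entry 1 ↔ basis 1, so (Xᵀf)_{1} = Σᵢ fᵢ = (1)·(10) + (1)·(6) + (1)·(28) + (1)·(56) = 100.

100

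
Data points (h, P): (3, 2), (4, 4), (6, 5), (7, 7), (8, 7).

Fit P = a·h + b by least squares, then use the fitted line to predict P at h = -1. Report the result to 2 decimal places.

Entries of AᵀA: Σh·h = 174, Σh = 28, Σ1 = 5.
Moment sums: Σh·P = 157, ΣP = 25.
AᵀA·[a, b]ᵀ = AᵀP becomes [[174, 28]; [28, 5]]·[a, b]ᵀ = [157, 25]ᵀ.
det = 174·5 − 28² = 86.
a = (157·5 − 28·25)/86 = 85/86; b = (174·25 − 28·157)/86 = -23/43.
At h = -1: P̂ = (85/86)·(-1) + (-23/43)·(1) = -131/86.

P̂ = -1.52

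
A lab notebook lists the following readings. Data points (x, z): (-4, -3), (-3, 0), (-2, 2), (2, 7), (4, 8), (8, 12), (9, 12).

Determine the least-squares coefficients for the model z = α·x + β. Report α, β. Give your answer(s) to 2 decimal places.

α = 1.10, β = 3.24

Forming MᵀM = [[194, 14]; [14, 7]] and Mᵀz = [258, 38]ᵀ gives MᵀM·[α, β]ᵀ = Mᵀz.
det = 194·7 − 14² = 1162.
α = (258·7 − 14·38)/1162 = 91/83; β = (194·38 − 14·258)/1162 = 1880/581.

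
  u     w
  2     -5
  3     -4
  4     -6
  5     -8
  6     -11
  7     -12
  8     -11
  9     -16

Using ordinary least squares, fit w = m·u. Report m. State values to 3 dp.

Setting ∂/∂m … = 0 gives: 284·m = -468.
m = (-468)/284 = -1.64789.

m = -1.648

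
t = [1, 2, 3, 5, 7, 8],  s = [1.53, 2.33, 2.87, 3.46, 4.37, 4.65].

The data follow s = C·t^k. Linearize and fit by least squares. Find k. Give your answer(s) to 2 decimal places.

Let Y = ln s. Fitting Y = k·ln t + ln C by least squares:
Sums: Σln t = 7.4265, Σ(ln t)² = 12.3883, Σln s = 6.5783, Σln t·ln s = 9.8079.
Normal system: [[12.3883, 7.4265]; [7.4265, 6]]·[k, ln C]ᵀ = [9.8079, 6.5783]ᵀ.
Solving (det = 19.1764): k = 0.52111, ln C = 0.45138.

k = 0.52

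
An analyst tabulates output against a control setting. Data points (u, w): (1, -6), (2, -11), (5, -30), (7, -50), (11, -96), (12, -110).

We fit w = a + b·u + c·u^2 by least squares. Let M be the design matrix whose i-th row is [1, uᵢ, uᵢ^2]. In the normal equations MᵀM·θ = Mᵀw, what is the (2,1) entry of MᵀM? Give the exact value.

38

Row 2 ↔ basis u, column 1 ↔ basis 1, so (MᵀM)_{2,1} = Σᵢ u = (1)·(1) + (2)·(1) + (5)·(1) + (7)·(1) + (11)·(1) + (12)·(1) = 38.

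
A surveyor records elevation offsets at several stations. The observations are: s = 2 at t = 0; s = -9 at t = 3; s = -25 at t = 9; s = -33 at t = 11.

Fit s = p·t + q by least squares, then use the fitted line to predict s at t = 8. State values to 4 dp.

ŝ = -23.1429

Entries of XᵀX: Σt·t = 211, Σt = 23, Σ1 = 4.
For Xᵀs: Σt·s = -615, Σs = -65.
XᵀX·[p, q]ᵀ = Xᵀs becomes [[211, 23]; [23, 4]]·[p, q]ᵀ = [-615, -65]ᵀ.
Δ = 211·4 − 23² = 315.
p = ((-615)·4 − 23·(-65))/315 = -193/63; q = (211·(-65) − 23·(-615))/315 = 86/63.
At t = 8: ŝ = (-193/63)·(8) + (86/63)·(1) = -162/7.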